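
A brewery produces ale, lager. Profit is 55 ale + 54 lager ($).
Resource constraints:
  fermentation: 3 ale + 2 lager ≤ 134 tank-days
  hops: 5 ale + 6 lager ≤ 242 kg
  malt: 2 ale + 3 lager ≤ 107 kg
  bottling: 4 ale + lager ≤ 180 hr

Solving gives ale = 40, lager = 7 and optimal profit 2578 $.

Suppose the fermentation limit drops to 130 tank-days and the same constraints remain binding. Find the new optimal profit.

2548

Binding: fermentation and hops. Non-binding: malt (6 unused), bottling (13 unused).
By complementary slackness, y = 0 for the non-binding constraints.
Dual feasibility on the basic columns requires 3·y_fermentation + 5·y_hops = 55, 2·y_fermentation + 6·y_hops = 54.
Solving: y_fermentation = 7.5, y_hops = 6.5.
Δz = y_fermentation·Δb = 7.5 × (-4) = -30, so new z* = 2578 − 30 = 2548.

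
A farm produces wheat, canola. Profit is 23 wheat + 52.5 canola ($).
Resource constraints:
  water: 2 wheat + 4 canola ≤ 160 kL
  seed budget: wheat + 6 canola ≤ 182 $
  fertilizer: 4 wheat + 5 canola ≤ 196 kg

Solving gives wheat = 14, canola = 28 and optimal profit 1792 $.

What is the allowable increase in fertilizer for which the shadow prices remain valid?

47.5

Binding constraints: seed budget, fertilizer. The basis is B = [[1,6],[4,5]] with det -19.
Per unit increase in fertilizer, x* moves by d = (0.3158, -0.0526).
The basis stays optimal until water becomes binding; allowable increase = 47.5 kg.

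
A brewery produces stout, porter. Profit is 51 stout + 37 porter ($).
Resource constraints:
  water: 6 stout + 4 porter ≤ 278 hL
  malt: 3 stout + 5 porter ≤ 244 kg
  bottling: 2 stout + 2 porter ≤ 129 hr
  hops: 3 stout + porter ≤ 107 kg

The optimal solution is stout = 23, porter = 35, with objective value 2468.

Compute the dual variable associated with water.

Binding: water and malt. Non-binding: bottling (13 unused), hops (3 unused).
Since bottling, hops are not tight, their duals are 0.
From A_Bᵀ y = c: 6·y_water + 3·y_malt = 51; 4·y_water + 5·y_malt = 37.
This yields shadow prices y_water = 8, y_malt = 1.
Shadow price of water = 8.

8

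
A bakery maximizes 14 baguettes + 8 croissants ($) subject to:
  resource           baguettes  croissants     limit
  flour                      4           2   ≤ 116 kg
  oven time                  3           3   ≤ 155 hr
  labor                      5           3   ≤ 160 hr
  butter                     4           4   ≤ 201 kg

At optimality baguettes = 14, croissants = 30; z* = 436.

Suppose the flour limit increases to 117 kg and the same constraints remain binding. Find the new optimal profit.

437

Check each constraint at x*: flour 116/116 (tight); oven time 132/155 (slack 23); labor 160/160 (tight); butter 176/201 (slack 25).
Since oven time, butter are not tight, their duals are 0.
The binding rows give the dual system: 4·y_flour + 5·y_labor = 14 and 2·y_flour + 3·y_labor = 8.
→ y_flour = 1 and y_labor = 2.
Δz = y_flour·Δb = 1 × (1) = 1, so new z* = 436 + 1 = 437.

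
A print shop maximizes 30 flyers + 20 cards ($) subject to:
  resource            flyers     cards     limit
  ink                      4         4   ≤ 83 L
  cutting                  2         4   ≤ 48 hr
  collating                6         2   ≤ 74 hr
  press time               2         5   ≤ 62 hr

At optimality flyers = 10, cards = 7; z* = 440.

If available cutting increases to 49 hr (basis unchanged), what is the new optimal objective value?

443

Binding: cutting and collating. Non-binding: ink (15 unused), press time (7 unused).
Since ink, press time are not tight, their duals are 0.
From A_Bᵀ y = c: 2·y_cutting + 6·y_collating = 30; 4·y_cutting + 2·y_collating = 20.
This yields shadow prices y_cutting = 3, y_collating = 4.
Δz = y_cutting·Δb = 3 × (1) = 3, so new z* = 440 + 3 = 443.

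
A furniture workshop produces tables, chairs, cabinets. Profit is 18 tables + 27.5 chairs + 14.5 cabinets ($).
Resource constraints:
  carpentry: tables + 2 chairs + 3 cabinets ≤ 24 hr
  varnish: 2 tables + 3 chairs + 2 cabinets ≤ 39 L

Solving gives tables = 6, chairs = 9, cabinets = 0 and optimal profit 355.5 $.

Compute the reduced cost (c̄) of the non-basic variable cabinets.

-5.5

Both carpentry and varnish are binding at x*.
From A_Bᵀ y = c: 1·y_carpentry + 2·y_varnish = 18; 2·y_carpentry + 3·y_varnish = 27.5.
→ y_carpentry = 1 and y_varnish = 8.5.
Reduced cost of cabinets: c₃ − yᵀa₃ = 14.5 − (1·3 + 8.5·2) = 14.5 − 20 = -5.5.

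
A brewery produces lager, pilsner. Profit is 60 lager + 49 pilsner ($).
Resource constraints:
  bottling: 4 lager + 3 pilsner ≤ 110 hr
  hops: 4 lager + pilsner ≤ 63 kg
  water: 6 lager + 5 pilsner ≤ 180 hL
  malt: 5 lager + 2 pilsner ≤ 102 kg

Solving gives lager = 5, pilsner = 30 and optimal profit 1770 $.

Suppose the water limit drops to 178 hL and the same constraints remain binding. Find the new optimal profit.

Check each constraint at x*: bottling 110/110 (tight); hops 50/63 (slack 13); water 180/180 (tight); malt 85/102 (slack 17).
Slack constraints have shadow price 0 (complementary slackness).
The binding rows give the dual system: 4·y_bottling + 6·y_water = 60 and 3·y_bottling + 5·y_water = 49.
→ y_bottling = 3 and y_water = 8.
Δz = y_water·Δb = 8 × (-2) = -16, so new z* = 1770 − 16 = 1754.

1754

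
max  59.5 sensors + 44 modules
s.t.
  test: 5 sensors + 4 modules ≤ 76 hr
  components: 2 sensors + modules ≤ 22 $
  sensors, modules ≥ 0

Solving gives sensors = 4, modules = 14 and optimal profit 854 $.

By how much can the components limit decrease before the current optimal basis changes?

Binding constraints: test, components. The basis is B = [[5,4],[2,1]] with det -3.
Per unit decrease in components, x* moves by d = (-1.3333, 1.6667).
The basis stays optimal until sensors reaches 0; allowable decrease = 3 $.

3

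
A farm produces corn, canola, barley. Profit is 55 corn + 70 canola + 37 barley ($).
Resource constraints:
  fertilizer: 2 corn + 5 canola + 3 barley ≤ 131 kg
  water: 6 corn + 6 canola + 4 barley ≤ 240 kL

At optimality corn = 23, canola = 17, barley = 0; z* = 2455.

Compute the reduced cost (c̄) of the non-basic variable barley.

Both fertilizer and water are binding at x*.
The binding rows give the dual system: 2·y_fertilizer + 6·y_water = 55 and 5·y_fertilizer + 6·y_water = 70.
This yields shadow prices y_fertilizer = 5, y_water = 7.5.
Reduced cost of barley: c₃ − yᵀa₃ = 37 − (5·3 + 7.5·4) = 37 − 45 = -8.

-8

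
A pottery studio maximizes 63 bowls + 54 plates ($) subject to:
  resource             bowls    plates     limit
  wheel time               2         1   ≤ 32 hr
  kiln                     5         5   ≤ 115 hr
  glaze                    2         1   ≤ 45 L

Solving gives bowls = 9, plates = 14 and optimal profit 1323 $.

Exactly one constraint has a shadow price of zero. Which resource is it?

glaze

wheel time: 32/32 (binding)
kiln: 115/115 (binding)
glaze: 32/45 (slack 13)
By complementary slackness, a constraint with positive slack has shadow price 0 → glaze.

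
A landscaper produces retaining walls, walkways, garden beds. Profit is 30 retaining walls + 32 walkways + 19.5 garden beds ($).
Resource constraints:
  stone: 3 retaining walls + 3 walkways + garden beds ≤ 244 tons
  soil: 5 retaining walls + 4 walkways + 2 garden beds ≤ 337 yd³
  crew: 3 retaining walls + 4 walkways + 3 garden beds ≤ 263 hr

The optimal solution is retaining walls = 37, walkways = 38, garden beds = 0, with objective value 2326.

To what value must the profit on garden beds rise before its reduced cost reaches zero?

Check each constraint at x*: stone 225/244 (slack 19); soil 337/337 (tight); crew 263/263 (tight).
Since stone is not tight, its dual is 0.
Dual feasibility on the basic columns requires 5·y_soil + 3·y_crew = 30, 4·y_soil + 4·y_crew = 32.
This yields shadow prices y_soil = 3, y_crew = 5.
garden beds enters the basis when its profit ≥ yᵀa₃ = 3·2 + 5·3 = 21.

21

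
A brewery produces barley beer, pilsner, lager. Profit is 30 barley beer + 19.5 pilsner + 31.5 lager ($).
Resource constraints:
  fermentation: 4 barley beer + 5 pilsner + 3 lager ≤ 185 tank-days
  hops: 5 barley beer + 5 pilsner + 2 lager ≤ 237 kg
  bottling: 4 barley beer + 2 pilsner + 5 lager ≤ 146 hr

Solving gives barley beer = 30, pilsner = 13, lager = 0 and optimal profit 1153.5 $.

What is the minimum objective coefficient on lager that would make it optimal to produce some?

Check each constraint at x*: fermentation 185/185 (tight); hops 215/237 (slack 22); bottling 146/146 (tight).
By complementary slackness, y = 0 for the non-binding constraint.
The binding rows give the dual system: 4·y_fermentation + 4·y_bottling = 30 and 5·y_fermentation + 2·y_bottling = 19.5.
Solving: y_fermentation = 1.5, y_bottling = 6.
lager enters the basis when its profit ≥ yᵀa₃ = 1.5·3 + 6·5 = 34.5.

34.5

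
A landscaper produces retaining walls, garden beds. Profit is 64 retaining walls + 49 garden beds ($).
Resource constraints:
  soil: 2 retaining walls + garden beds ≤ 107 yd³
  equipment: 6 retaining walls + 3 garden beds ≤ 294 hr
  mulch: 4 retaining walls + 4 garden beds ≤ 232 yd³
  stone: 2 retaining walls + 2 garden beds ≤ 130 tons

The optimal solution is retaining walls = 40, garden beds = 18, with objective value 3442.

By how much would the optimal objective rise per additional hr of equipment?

5

At the optimum: soil uses 98 of 107 (slack = 9); equipment uses 294 of 294 (binding); mulch uses 232 of 232 (binding); stone uses 116 of 130 (slack = 14).
Since soil, stone are not tight, their duals are 0.
The binding rows give the dual system: 6·y_equipment + 4·y_mulch = 64 and 3·y_equipment + 4·y_mulch = 49.
Solving: y_equipment = 5, y_mulch = 8.5.
Shadow price of equipment = 5.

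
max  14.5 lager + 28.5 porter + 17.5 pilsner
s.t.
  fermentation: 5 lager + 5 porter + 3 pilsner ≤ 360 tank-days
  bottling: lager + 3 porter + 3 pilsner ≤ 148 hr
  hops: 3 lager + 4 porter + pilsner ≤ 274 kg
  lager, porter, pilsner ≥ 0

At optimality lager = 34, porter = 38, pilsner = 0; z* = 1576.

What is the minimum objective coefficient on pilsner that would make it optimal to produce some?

Check each constraint at x*: fermentation 360/360 (tight); bottling 148/148 (tight); hops 254/274 (slack 20).
Slack constraints have shadow price 0 (complementary slackness).
From A_Bᵀ y = c: 5·y_fermentation + 1·y_bottling = 14.5; 5·y_fermentation + 3·y_bottling = 28.5.
→ y_fermentation = 1.5 and y_bottling = 7.
pilsner enters the basis when its profit ≥ yᵀa₃ = 1.5·3 + 7·3 = 25.5.

25.5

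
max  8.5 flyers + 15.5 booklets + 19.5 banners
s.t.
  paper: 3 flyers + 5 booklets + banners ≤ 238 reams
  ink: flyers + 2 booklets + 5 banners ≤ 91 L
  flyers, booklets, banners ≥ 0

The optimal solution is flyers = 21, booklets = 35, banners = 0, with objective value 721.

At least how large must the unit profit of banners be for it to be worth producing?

Both paper and ink are binding at x*.
Dual feasibility on the basic columns requires 3·y_paper + 1·y_ink = 8.5, 5·y_paper + 2·y_ink = 15.5.
→ y_paper = 1.5 and y_ink = 4.
banners enters the basis when its profit ≥ yᵀa₃ = 1.5·1 + 4·5 = 21.5.

21.5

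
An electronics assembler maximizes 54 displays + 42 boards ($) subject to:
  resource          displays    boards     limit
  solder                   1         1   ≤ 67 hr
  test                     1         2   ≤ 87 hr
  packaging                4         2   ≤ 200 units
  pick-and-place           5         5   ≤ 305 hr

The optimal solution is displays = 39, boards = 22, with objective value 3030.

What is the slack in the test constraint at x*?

4

test used = 1·39 + 2·22 = 83; slack = 87 − 83 = 4.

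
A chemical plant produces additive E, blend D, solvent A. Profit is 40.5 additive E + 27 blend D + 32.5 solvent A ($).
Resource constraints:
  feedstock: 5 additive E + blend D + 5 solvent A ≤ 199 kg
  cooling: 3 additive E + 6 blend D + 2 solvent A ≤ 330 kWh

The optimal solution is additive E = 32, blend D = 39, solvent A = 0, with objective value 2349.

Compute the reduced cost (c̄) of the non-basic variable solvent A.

-4.5

At the optimum: feedstock uses 199 of 199 (binding); cooling uses 330 of 330 (binding).
From A_Bᵀ y = c: 5·y_feedstock + 3·y_cooling = 40.5; 1·y_feedstock + 6·y_cooling = 27.
Solving: y_feedstock = 6, y_cooling = 3.5.
Reduced cost of solvent A: c₃ − yᵀa₃ = 32.5 − (6·5 + 3.5·2) = 32.5 − 37 = -4.5.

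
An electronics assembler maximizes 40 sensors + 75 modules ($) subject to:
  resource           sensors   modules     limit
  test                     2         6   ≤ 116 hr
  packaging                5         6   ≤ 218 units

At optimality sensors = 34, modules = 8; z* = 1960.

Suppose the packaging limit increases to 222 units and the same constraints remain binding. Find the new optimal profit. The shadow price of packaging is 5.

1980

Δb = 4, so new z* = 1960 + (5)·(4) = 1960 + 20 = 1980.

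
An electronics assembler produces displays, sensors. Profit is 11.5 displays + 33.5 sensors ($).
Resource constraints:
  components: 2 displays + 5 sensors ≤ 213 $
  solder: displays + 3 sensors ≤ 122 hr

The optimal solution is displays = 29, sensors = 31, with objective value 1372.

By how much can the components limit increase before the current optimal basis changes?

31

Binding constraints: components, solder. The basis is B = [[2,5],[1,3]] with det 1.
Per unit increase in components, x* moves by d = (3, -1).
The basis stays optimal until sensors reaches 0; allowable increase = 31 $.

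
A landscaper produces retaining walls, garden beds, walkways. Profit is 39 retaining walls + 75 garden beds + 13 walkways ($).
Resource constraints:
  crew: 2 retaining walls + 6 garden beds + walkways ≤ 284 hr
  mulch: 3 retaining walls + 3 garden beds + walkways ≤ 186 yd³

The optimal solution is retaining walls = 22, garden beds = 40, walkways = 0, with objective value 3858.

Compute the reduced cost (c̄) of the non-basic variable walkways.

At the optimum: crew uses 284 of 284 (binding); mulch uses 186 of 186 (binding).
Dual feasibility on the basic columns requires 2·y_crew + 3·y_mulch = 39, 6·y_crew + 3·y_mulch = 75.
This yields shadow prices y_crew = 9, y_mulch = 7.
Reduced cost of walkways: c₃ − yᵀa₃ = 13 − (9·1 + 7·1) = 13 − 16 = -3.

-3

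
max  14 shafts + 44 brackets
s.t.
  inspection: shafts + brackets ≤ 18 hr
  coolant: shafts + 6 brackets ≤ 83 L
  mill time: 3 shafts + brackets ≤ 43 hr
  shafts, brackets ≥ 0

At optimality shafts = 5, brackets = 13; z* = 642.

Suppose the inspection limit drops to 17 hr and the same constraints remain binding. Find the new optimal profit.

Check each constraint at x*: inspection 18/18 (tight); coolant 83/83 (tight); mill time 28/43 (slack 15).
Slack constraints have shadow price 0 (complementary slackness).
From A_Bᵀ y = c: 1·y_inspection + 1·y_coolant = 14; 1·y_inspection + 6·y_coolant = 44.
→ y_inspection = 8 and y_coolant = 6.
Δz = y_inspection·Δb = 8 × (-1) = -8, so new z* = 642 − 8 = 634.

634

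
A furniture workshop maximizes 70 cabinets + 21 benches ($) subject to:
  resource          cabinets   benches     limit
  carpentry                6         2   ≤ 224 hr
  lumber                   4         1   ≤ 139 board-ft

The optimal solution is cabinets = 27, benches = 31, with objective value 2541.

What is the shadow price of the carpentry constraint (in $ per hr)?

7

Both carpentry and lumber are binding at x*.
From A_Bᵀ y = c: 6·y_carpentry + 4·y_lumber = 70; 2·y_carpentry + 1·y_lumber = 21.
Solving: y_carpentry = 7, y_lumber = 7.
Shadow price of carpentry = 7.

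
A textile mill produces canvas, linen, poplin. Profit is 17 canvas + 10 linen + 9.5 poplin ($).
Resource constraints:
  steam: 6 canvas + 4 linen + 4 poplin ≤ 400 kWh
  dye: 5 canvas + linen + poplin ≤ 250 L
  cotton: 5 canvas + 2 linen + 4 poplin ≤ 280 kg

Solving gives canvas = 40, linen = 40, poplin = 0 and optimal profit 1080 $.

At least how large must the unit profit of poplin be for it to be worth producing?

At the optimum: steam uses 400 of 400 (binding); dye uses 240 of 250 (slack = 10); cotton uses 280 of 280 (binding).
By complementary slackness, y = 0 for the non-binding constraint.
From A_Bᵀ y = c: 6·y_steam + 5·y_cotton = 17; 4·y_steam + 2·y_cotton = 10.
→ y_steam = 2 and y_cotton = 1.
poplin enters the basis when its profit ≥ yᵀa₃ = 2·4 + 1·4 = 12.

12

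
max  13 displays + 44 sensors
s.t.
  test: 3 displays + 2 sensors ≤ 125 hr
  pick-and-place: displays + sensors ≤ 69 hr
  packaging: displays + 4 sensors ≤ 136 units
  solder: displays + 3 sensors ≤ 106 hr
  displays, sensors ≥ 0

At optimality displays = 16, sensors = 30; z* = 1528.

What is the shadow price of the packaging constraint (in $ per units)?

At the optimum: test uses 108 of 125 (slack = 17); pick-and-place uses 46 of 69 (slack = 23); packaging uses 136 of 136 (binding); solder uses 106 of 106 (binding).
Since test, pick-and-place are not tight, their duals are 0.
From A_Bᵀ y = c: 1·y_packaging + 1·y_solder = 13; 4·y_packaging + 3·y_solder = 44.
This yields shadow prices y_packaging = 5, y_solder = 8.
Shadow price of packaging = 5.

5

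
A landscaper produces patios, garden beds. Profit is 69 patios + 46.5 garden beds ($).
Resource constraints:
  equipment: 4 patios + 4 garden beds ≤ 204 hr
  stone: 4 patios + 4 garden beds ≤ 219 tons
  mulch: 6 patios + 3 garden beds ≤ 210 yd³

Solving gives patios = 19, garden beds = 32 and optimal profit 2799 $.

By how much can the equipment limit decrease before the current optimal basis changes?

Binding constraints: equipment, mulch. The basis is B = [[4,4],[6,3]] with det -12.
Per unit decrease in equipment, x* moves by d = (0.25, -0.5).
The basis stays optimal until garden beds reaches 0; allowable decrease = 64 hr.

64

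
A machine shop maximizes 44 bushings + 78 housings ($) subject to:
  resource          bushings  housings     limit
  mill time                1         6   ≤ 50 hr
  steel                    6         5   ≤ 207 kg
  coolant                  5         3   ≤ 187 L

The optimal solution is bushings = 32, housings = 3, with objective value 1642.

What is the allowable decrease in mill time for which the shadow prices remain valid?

Binding constraints: mill time, steel. The basis is B = [[1,6],[6,5]] with det -31.
Per unit decrease in mill time, x* moves by d = (0.1613, -0.1935).
The basis stays optimal until housings reaches 0; allowable decrease = 15.5 hr.

15.5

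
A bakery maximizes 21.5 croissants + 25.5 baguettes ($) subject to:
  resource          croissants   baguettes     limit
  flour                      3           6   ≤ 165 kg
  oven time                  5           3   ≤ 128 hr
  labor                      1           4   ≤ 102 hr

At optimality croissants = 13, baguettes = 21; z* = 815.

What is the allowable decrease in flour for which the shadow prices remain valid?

Binding constraints: flour, oven time. The basis is B = [[3,6],[5,3]] with det -21.
Per unit decrease in flour, x* moves by d = (0.1429, -0.2381).
The basis stays optimal until baguettes reaches 0; allowable decrease = 88.2 kg.

88.2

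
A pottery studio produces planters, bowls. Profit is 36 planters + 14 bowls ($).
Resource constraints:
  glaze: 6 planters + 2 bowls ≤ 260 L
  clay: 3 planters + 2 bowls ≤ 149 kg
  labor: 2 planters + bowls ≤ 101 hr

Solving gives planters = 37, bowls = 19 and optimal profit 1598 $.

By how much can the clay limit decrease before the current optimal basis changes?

Binding constraints: glaze, clay. The basis is B = [[6,2],[3,2]] with det 6.
Per unit decrease in clay, x* moves by d = (0.3333, -1).
The basis stays optimal until bowls reaches 0; allowable decrease = 19 kg.

19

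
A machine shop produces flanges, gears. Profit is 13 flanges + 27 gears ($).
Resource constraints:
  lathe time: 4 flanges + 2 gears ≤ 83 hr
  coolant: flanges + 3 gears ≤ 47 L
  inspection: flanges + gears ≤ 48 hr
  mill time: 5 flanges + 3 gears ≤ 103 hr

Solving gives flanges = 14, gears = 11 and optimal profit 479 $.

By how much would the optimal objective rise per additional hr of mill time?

1

Binding: coolant and mill time. Non-binding: lathe time (5 unused), inspection (23 unused).
By complementary slackness, y = 0 for the non-binding constraints.
Dual feasibility on the basic columns requires 1·y_coolant + 5·y_mill time = 13, 3·y_coolant + 3·y_mill time = 27.
→ y_coolant = 8 and y_mill time = 1.
Shadow price of mill time = 1.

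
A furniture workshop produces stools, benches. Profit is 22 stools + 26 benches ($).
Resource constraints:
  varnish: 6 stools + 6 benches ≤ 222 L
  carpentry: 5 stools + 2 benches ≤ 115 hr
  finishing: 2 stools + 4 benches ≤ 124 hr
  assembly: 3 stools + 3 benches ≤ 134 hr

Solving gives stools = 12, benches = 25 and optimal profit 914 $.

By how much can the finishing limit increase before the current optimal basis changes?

24

Binding constraints: varnish, finishing. The basis is B = [[6,6],[2,4]] with det 12.
Per unit increase in finishing, x* moves by d = (-0.5, 0.5).
The basis stays optimal until stools reaches 0; allowable increase = 24 hr.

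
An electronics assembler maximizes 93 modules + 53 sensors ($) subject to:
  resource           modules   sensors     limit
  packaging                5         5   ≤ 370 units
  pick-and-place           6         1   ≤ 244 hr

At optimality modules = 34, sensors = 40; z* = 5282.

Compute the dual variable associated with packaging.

9

Both packaging and pick-and-place are binding at x*.
The binding rows give the dual system: 5·y_packaging + 6·y_pick-and-place = 93 and 5·y_packaging + 1·y_pick-and-place = 53.
Solving: y_packaging = 9, y_pick-and-place = 8.
Shadow price of packaging = 9.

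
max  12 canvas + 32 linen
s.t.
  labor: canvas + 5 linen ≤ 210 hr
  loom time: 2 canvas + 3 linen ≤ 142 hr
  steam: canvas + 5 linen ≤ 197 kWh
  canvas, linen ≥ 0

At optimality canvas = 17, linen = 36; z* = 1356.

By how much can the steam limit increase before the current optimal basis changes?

Binding constraints: loom time, steam. The basis is B = [[2,3],[1,5]] with det 7.
Per unit increase in steam, x* moves by d = (-0.4286, 0.2857).
The basis stays optimal until labor becomes binding; allowable increase = 13 kWh.

13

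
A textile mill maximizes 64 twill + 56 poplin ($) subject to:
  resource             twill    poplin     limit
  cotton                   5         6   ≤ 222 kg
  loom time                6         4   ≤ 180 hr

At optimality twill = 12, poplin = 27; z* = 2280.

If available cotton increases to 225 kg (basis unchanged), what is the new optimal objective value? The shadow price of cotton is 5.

2295

Δb = 3, so new z* = 2280 + (5)·(3) = 2280 + 15 = 2295.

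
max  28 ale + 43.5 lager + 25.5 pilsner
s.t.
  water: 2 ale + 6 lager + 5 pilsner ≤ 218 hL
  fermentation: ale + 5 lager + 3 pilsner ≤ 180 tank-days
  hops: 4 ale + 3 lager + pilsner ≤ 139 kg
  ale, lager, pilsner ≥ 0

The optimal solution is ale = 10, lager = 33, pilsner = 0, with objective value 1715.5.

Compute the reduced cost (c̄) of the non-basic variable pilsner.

Check each constraint at x*: water 218/218 (tight); fermentation 175/180 (slack 5); hops 139/139 (tight).
By complementary slackness, y = 0 for the non-binding constraint.
From A_Bᵀ y = c: 2·y_water + 4·y_hops = 28; 6·y_water + 3·y_hops = 43.5.
Solving: y_water = 5, y_hops = 4.5.
Reduced cost of pilsner: c₃ − yᵀa₃ = 25.5 − (5·5 + 4.5·1) = 25.5 − 29.5 = -4.

-4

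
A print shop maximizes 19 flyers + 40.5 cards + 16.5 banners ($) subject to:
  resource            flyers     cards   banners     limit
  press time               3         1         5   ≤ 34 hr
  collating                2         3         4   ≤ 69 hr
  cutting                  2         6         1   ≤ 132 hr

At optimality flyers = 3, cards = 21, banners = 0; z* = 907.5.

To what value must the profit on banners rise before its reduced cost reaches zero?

Check each constraint at x*: press time 30/34 (slack 4); collating 69/69 (tight); cutting 132/132 (tight).
By complementary slackness, y = 0 for the non-binding constraint.
Dual feasibility on the basic columns requires 2·y_collating + 2·y_cutting = 19, 3·y_collating + 6·y_cutting = 40.5.
→ y_collating = 5.5 and y_cutting = 4.
banners enters the basis when its profit ≥ yᵀa₃ = 5.5·4 + 4·1 = 26.

26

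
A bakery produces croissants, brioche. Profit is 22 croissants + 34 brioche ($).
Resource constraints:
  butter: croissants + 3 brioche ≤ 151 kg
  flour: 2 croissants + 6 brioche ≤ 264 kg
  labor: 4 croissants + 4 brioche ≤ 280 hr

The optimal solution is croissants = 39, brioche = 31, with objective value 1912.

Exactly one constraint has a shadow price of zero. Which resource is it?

butter: 132/151 (slack 19)
flour: 264/264 (binding)
labor: 280/280 (binding)
By complementary slackness, a constraint with positive slack has shadow price 0 → butter.

butter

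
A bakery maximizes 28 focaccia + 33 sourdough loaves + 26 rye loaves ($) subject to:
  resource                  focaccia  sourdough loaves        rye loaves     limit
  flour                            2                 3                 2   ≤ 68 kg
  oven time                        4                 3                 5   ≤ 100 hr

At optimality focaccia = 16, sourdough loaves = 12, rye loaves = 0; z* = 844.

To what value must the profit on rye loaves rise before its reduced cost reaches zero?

31

Both flour and oven time are binding at x*.
The binding rows give the dual system: 2·y_flour + 4·y_oven time = 28 and 3·y_flour + 3·y_oven time = 33.
This yields shadow prices y_flour = 8, y_oven time = 3.
rye loaves enters the basis when its profit ≥ yᵀa₃ = 8·2 + 3·5 = 31.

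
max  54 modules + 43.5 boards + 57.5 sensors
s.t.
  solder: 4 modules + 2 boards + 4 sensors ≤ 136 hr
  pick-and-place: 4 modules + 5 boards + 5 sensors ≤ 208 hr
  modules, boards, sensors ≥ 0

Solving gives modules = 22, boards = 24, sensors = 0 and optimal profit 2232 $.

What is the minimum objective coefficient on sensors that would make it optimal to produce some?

Both solder and pick-and-place are binding at x*.
The binding rows give the dual system: 4·y_solder + 4·y_pick-and-place = 54 and 2·y_solder + 5·y_pick-and-place = 43.5.
Solving: y_solder = 8, y_pick-and-place = 5.5.
sensors enters the basis when its profit ≥ yᵀa₃ = 8·4 + 5.5·5 = 59.5.

59.5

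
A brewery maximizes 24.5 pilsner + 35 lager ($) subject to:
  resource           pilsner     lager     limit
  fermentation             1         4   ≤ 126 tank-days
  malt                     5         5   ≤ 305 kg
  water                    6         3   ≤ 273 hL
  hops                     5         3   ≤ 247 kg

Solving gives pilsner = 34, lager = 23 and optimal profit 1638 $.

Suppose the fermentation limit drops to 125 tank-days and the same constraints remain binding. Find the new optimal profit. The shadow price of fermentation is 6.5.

Δb = -1, so new z* = 1638 + (6.5)·(-1) = 1638 − 6.5 = 1631.5.

1631.5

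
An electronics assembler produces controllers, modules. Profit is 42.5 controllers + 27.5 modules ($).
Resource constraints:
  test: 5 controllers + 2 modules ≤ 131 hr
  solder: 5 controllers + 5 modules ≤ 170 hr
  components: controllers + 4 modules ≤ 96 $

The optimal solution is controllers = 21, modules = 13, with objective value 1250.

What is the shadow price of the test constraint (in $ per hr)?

5

Check each constraint at x*: test 131/131 (tight); solder 170/170 (tight); components 73/96 (slack 23).
Slack constraints have shadow price 0 (complementary slackness).
Dual feasibility on the basic columns requires 5·y_test + 5·y_solder = 42.5, 2·y_test + 5·y_solder = 27.5.
Solving: y_test = 5, y_solder = 3.5.
Shadow price of test = 5.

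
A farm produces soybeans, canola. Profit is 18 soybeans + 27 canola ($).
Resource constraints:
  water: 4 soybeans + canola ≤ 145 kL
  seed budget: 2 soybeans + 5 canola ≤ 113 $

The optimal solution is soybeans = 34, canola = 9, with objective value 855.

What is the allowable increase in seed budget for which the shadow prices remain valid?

612

Binding constraints: water, seed budget. The basis is B = [[4,1],[2,5]] with det 18.
Per unit increase in seed budget, x* moves by d = (-0.0556, 0.2222).
The basis stays optimal until soybeans reaches 0; allowable increase = 612 $.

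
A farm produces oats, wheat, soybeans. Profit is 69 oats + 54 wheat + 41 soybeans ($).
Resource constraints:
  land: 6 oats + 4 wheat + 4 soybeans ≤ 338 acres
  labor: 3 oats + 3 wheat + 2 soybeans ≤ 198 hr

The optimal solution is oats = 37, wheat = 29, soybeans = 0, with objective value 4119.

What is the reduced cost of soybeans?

Both land and labor are binding at x*.
The binding rows give the dual system: 6·y_land + 3·y_labor = 69 and 4·y_land + 3·y_labor = 54.
→ y_land = 7.5 and y_labor = 8.
Reduced cost of soybeans: c₃ − yᵀa₃ = 41 − (7.5·4 + 8·2) = 41 − 46 = -5.

-5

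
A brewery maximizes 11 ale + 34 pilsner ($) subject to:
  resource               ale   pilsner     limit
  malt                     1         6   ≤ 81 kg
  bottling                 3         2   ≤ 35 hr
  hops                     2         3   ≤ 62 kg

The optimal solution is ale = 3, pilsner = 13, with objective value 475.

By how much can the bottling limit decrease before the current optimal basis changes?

Binding constraints: malt, bottling. The basis is B = [[1,6],[3,2]] with det -16.
Per unit decrease in bottling, x* moves by d = (-0.375, 0.0625).
The basis stays optimal until ale reaches 0; allowable decrease = 8 hr.

8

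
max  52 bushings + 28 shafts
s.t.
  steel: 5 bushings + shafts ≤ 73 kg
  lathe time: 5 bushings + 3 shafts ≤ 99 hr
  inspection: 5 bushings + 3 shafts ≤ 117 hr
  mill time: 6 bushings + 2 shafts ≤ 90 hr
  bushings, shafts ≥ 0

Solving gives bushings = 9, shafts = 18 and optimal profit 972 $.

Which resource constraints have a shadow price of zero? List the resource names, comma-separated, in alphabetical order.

steel: 63/73 (slack 10)
lathe time: 99/99 (binding)
inspection: 99/117 (slack 18)
mill time: 90/90 (binding)
By complementary slackness, a constraint with positive slack has shadow price 0 → inspection, steel.

inspection, steel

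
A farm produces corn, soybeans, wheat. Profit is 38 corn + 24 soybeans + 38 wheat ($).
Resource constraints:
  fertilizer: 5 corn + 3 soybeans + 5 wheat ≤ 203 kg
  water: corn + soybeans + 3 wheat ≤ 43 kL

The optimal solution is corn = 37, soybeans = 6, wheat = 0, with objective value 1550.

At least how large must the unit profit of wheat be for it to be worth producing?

Both fertilizer and water are binding at x*.
From A_Bᵀ y = c: 5·y_fertilizer + 1·y_water = 38; 3·y_fertilizer + 1·y_water = 24.
Solving: y_fertilizer = 7, y_water = 3.
wheat enters the basis when its profit ≥ yᵀa₃ = 7·5 + 3·3 = 44.

44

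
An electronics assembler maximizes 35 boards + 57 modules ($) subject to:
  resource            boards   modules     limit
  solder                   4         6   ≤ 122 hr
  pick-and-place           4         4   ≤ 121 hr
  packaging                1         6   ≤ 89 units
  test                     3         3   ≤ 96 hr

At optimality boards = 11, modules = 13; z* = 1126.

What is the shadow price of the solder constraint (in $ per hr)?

At the optimum: solder uses 122 of 122 (binding); pick-and-place uses 96 of 121 (slack = 25); packaging uses 89 of 89 (binding); test uses 72 of 96 (slack = 24).
Slack constraints have shadow price 0 (complementary slackness).
The binding rows give the dual system: 4·y_solder + 1·y_packaging = 35 and 6·y_solder + 6·y_packaging = 57.
Solving: y_solder = 8.5, y_packaging = 1.
Shadow price of solder = 8.5.

8.5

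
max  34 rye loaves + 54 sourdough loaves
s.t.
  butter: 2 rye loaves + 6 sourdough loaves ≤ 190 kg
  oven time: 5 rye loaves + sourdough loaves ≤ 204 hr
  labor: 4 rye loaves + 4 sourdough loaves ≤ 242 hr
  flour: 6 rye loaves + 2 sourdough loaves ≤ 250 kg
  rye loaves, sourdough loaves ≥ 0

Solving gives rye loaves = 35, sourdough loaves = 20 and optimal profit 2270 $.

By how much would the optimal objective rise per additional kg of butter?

At the optimum: butter uses 190 of 190 (binding); oven time uses 195 of 204 (slack = 9); labor uses 220 of 242 (slack = 22); flour uses 250 of 250 (binding).
Slack constraints have shadow price 0 (complementary slackness).
The binding rows give the dual system: 2·y_butter + 6·y_flour = 34 and 6·y_butter + 2·y_flour = 54.
→ y_butter = 8 and y_flour = 3.
Shadow price of butter = 8.

8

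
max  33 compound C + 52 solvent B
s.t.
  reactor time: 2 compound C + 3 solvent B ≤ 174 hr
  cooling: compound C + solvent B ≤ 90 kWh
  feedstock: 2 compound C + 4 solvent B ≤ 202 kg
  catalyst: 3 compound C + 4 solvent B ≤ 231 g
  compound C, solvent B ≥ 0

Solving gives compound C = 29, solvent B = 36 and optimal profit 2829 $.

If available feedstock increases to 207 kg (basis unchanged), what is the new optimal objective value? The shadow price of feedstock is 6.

Δb = 5, so new z* = 2829 + (6)·(5) = 2829 + 30 = 2859.

2859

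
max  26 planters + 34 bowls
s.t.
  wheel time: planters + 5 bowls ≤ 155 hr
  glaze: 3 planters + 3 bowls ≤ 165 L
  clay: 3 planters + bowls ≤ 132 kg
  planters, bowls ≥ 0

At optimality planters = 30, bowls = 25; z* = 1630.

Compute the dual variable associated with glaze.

8

At the optimum: wheel time uses 155 of 155 (binding); glaze uses 165 of 165 (binding); clay uses 115 of 132 (slack = 17).
Slack constraints have shadow price 0 (complementary slackness).
From A_Bᵀ y = c: 1·y_wheel time + 3·y_glaze = 26; 5·y_wheel time + 3·y_glaze = 34.
This yields shadow prices y_wheel time = 2, y_glaze = 8.
Shadow price of glaze = 8.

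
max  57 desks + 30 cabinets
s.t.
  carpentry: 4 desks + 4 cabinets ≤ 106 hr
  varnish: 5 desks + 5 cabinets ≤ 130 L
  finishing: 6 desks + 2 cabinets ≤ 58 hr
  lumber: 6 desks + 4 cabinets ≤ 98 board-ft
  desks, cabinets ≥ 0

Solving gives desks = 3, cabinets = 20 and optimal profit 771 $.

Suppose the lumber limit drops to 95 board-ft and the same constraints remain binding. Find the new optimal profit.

Binding: finishing and lumber. Non-binding: carpentry (14 unused), varnish (15 unused).
Since carpentry, varnish are not tight, their duals are 0.
Dual feasibility on the basic columns requires 6·y_finishing + 6·y_lumber = 57, 2·y_finishing + 4·y_lumber = 30.
This yields shadow prices y_finishing = 4, y_lumber = 5.5.
Δz = y_lumber·Δb = 5.5 × (-3) = -16.5, so new z* = 771 − 16.5 = 754.5.

754.5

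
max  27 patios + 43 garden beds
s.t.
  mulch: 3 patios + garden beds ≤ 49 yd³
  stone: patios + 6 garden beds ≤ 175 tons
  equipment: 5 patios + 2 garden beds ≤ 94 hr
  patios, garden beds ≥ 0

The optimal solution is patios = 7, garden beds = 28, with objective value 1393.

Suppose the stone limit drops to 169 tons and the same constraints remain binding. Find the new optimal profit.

At the optimum: mulch uses 49 of 49 (binding); stone uses 175 of 175 (binding); equipment uses 91 of 94 (slack = 3).
By complementary slackness, y = 0 for the non-binding constraint.
From A_Bᵀ y = c: 3·y_mulch + 1·y_stone = 27; 1·y_mulch + 6·y_stone = 43.
This yields shadow prices y_mulch = 7, y_stone = 6.
Δz = y_stone·Δb = 6 × (-6) = -36, so new z* = 1393 − 36 = 1357.

1357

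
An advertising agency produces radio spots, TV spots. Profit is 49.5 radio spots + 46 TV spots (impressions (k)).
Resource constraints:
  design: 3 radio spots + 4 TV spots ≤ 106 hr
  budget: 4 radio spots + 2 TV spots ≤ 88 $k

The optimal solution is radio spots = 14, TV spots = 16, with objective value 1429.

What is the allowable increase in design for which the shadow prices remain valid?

70

Binding constraints: design, budget. The basis is B = [[3,4],[4,2]] with det -10.
Per unit increase in design, x* moves by d = (-0.2, 0.4).
The basis stays optimal until radio spots reaches 0; allowable increase = 70 hr.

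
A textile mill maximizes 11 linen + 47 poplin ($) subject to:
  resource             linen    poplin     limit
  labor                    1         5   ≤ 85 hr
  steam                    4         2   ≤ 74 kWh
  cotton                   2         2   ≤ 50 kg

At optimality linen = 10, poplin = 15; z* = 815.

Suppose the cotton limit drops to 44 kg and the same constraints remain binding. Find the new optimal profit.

Check each constraint at x*: labor 85/85 (tight); steam 70/74 (slack 4); cotton 50/50 (tight).
Since steam is not tight, its dual is 0.
The binding rows give the dual system: 1·y_labor + 2·y_cotton = 11 and 5·y_labor + 2·y_cotton = 47.
This yields shadow prices y_labor = 9, y_cotton = 1.
Δz = y_cotton·Δb = 1 × (-6) = -6, so new z* = 815 − 6 = 809.

809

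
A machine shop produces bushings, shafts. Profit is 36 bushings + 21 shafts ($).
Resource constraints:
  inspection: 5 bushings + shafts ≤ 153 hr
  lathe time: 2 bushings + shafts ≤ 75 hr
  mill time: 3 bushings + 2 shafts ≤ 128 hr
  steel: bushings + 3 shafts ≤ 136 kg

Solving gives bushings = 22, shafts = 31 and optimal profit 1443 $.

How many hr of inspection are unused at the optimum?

12

inspection used = 5·22 + 1·31 = 141; slack = 153 − 141 = 12.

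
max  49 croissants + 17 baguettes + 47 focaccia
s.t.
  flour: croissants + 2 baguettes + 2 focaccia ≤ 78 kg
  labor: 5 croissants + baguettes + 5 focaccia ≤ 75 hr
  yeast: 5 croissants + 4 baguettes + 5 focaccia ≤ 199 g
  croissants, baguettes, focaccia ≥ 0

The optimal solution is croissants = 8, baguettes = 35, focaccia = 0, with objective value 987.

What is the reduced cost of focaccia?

Binding: flour and labor. Non-binding: yeast (19 unused).
Slack constraints have shadow price 0 (complementary slackness).
The binding rows give the dual system: 1·y_flour + 5·y_labor = 49 and 2·y_flour + 1·y_labor = 17.
→ y_flour = 4 and y_labor = 9.
Reduced cost of focaccia: c₃ − yᵀa₃ = 47 − (4·2 + 9·5) = 47 − 53 = -6.

-6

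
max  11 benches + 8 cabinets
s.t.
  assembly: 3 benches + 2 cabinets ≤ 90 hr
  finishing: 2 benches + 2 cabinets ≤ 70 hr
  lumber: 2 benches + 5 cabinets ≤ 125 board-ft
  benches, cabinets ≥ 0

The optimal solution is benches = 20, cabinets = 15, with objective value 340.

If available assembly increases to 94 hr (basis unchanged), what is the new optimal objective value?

352

At the optimum: assembly uses 90 of 90 (binding); finishing uses 70 of 70 (binding); lumber uses 115 of 125 (slack = 10).
Slack constraints have shadow price 0 (complementary slackness).
From A_Bᵀ y = c: 3·y_assembly + 2·y_finishing = 11; 2·y_assembly + 2·y_finishing = 8.
This yields shadow prices y_assembly = 3, y_finishing = 1.
Δz = y_assembly·Δb = 3 × (4) = 12, so new z* = 340 + 12 = 352.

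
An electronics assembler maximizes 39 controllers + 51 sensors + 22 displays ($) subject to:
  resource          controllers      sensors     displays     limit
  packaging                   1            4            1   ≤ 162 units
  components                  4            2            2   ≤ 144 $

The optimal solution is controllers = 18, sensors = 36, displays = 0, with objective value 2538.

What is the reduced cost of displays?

-2

At the optimum: packaging uses 162 of 162 (binding); components uses 144 of 144 (binding).
Dual feasibility on the basic columns requires 1·y_packaging + 4·y_components = 39, 4·y_packaging + 2·y_components = 51.
→ y_packaging = 9 and y_components = 7.5.
Reduced cost of displays: c₃ − yᵀa₃ = 22 − (9·1 + 7.5·2) = 22 − 24 = -2.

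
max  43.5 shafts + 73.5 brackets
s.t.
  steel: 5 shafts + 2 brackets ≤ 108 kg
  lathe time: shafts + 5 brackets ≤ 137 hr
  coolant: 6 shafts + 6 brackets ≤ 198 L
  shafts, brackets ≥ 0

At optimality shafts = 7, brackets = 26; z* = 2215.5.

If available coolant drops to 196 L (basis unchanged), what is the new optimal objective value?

2203.5

At the optimum: steel uses 87 of 108 (slack = 21); lathe time uses 137 of 137 (binding); coolant uses 198 of 198 (binding).
Slack constraints have shadow price 0 (complementary slackness).
Dual feasibility on the basic columns requires 1·y_lathe time + 6·y_coolant = 43.5, 5·y_lathe time + 6·y_coolant = 73.5.
This yields shadow prices y_lathe time = 7.5, y_coolant = 6.
Δz = y_coolant·Δb = 6 × (-2) = -12, so new z* = 2215.5 − 12 = 2203.5.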